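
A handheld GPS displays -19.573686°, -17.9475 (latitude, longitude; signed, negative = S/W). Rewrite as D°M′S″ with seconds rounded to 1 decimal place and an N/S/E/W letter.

19°34′25.3″ S, 17°56′51.0″ W

Latitude is negative → S; |value| = 19.573686
Latitude: 0.573686 × 60 = 34.42116′ → 34′, remainder × 60 = 25.270″
Longitude is negative → W; |value| = 17.947500
Longitude: whole degrees 17; 56.85000′ → 56′ and 51.000″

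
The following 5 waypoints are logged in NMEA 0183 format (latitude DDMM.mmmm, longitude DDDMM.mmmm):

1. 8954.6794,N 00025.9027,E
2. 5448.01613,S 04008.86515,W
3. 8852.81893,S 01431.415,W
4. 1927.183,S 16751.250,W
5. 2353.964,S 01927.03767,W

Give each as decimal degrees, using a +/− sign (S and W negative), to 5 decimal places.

1. 89.91132, 0.43171
2. -54.80027, -40.14775
3. -88.88032, -14.52358
4. -19.45305, -167.85417
5. -23.89940, -19.45063

Point 1:
  φ: split at 2 digits → 89° and 54.6794′; 89 + 54.6794/60 = 89.911323
  N → positive
  Longitude: degrees = first 3 digits = 0, minutes = 25.9027; 0 + 25.9027/60 = 0.431712
  E ⇒ keep positive
Point 2:
  φ: degrees = first 2 digits = 54, minutes = 48.01613; 54 + 48.01613/60 = 54.800269
  S → negative
  λ: degrees = first 3 digits = 40, minutes = 8.86515; 40 + 8.86515/60 = 40.147753
  hemisphere W, so the sign is −
Point 3:
  Latitude: split at 2 digits → 88° and 52.81893′; 88 + 52.81893/60 = 88.880316
  S ⇒ negate
  λ: degrees = first 3 digits = 14, minutes = 31.415; 14 + 31.415/60 = 14.523583
  W → negative
Point 4:
  φ: split at 2 digits → 19° and 27.183′; 19 + 27.183/60 = 19.453050
  S ⇒ negate
  Lon: split at 3 digits → 167° and 51.25′; 167 + 51.25/60 = 167.854167
  W ⇒ negate
Point 5:
  Lat: split at 2 digits → 23° and 53.964′; 23 + 53.964/60 = 23.899400
  S ⇒ negate
  Lon: split at 3 digits → 019° and 27.03767′; 19 + 27.03767/60 = 19.450628
  W ⇒ negate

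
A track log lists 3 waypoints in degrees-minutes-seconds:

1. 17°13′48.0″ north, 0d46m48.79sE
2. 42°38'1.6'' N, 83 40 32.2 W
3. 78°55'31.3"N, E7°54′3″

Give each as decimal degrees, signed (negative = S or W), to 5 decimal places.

1. 17.23000, 0.78022
2. 42.63378, -83.67561
3. 78.92536, 7.90083

Point 1:
  Latitude: 17° + 13/60 + 48/3600 = 17 + 0.216667 + 0.013333 = 17.230000
  N → positive
  Lon: 0° + 46/60 + 48.79/3600 = 0 + 0.766667 + 0.013553 = 0.780219
  E → positive
Point 2:
  φ: 38′ + 1.6″ = 38.02667′; 42 + 38.02667/60 = 42.633778
  N ⇒ keep positive
  λ: 40′ + 32.2″ = 40.53667′; 83 + 40.53667/60 = 83.675611
  W ⇒ negate
Point 3:
  Latitude: 78 + 55/60 + 31.3/3600 = 78.925361
  N ⇒ keep positive
  λ: 7 + 54/60 + 3/3600 = 7.900833
  E ⇒ keep positive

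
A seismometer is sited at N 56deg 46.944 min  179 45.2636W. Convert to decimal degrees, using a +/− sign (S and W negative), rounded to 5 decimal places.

Latitude: 56 + 46.944/60 = 56.782400
N ⇒ keep positive
λ: 179 + 45.2636/60 = 179.754393
hemisphere W, so the sign is −

56.78240, -179.75439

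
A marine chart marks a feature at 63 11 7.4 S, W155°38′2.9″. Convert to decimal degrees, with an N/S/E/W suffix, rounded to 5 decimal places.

φ: 63 + 11/60 + 7.4/3600 = 63.185389
λ: 155 + 38/60 + 2.9/3600 = 155.634139

63.18539° S, 155.63414° W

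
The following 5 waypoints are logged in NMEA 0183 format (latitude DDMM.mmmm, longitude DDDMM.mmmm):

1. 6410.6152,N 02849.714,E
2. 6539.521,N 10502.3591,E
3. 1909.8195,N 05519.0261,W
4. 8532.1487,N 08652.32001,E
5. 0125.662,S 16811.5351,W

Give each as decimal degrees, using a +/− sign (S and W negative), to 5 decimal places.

Point 1:
  Latitude: degrees = first 2 digits = 64, minutes = 10.6152; 64 + 10.6152/60 = 64.176920
  N → positive
  Lon: split at 3 digits → 028° and 49.714′; 28 + 49.714/60 = 28.828567
  E ⇒ keep positive
Point 2:
  φ: split at 2 digits → 65° and 39.521′; 65 + 39.521/60 = 65.658683
  N → positive
  λ: split at 3 digits → 105° and 2.3591′; 105 + 2.3591/60 = 105.039318
  E ⇒ keep positive
Point 3:
  Lat: split at 2 digits → 19° and 9.8195′; 19 + 9.8195/60 = 19.163658
  N → positive
  λ: split at 3 digits → 055° and 19.0261′; 55 + 19.0261/60 = 55.317102
  W ⇒ negate
Point 4:
  Lat: split at 2 digits → 85° and 32.1487′; 85 + 32.1487/60 = 85.535812
  N → positive
  Lon: split at 3 digits → 086° and 52.32001′; 86 + 52.32001/60 = 86.872000
  E ⇒ keep positive
Point 5:
  Latitude: split at 2 digits → 01° and 25.662′; 1 + 25.662/60 = 1.427700
  hemisphere S, so the sign is −
  λ: degrees = first 3 digits = 168, minutes = 11.5351; 168 + 11.5351/60 = 168.192252
  W → negative

1. 64.17692, 28.82857
2. 65.65868, 105.03932
3. 19.16366, -55.31710
4. 85.53581, 86.87200
5. -1.42770, -168.19225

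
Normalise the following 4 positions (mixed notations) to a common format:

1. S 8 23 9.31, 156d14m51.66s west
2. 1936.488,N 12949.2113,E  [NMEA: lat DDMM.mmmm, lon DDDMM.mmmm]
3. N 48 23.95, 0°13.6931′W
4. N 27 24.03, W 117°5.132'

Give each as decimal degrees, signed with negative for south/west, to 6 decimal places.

1. -8.385919, -156.247683
2. 19.608133, 129.820188
3. 48.399167, -0.228218
4. 27.400500, -117.085533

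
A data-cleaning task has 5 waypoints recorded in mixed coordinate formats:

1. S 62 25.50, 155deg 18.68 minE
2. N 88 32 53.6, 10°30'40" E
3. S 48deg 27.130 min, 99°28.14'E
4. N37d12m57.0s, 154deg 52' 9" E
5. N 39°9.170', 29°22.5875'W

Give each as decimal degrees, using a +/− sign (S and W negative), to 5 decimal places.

Point 1:
  Latitude: 25.5′ = 0.425000°; total 62.425000
  hemisphere S, so the sign is −
  Lon: 155 + 18.68/60 = 155.311333
  E ⇒ keep positive
Point 2:
  Latitude: 88° + 32/60 + 53.6/3600 = 88 + 0.533333 + 0.014889 = 88.548222
  N ⇒ keep positive
  Lon: 10 + 30/60 + 40/3600 = 10.511111
  E → positive
Point 3:
  Latitude: 27.13′ = 0.452167°; total 48.452167
  S ⇒ negate
  Lon: 99 + 28.14/60 = 99.469000
  E ⇒ keep positive
Point 4:
  Lat: 37° + 12/60 + 57/3600 = 37 + 0.200000 + 0.015833 = 37.215833
  N → positive
  Longitude: 154° + 52/60 + 9/3600 = 154 + 0.866667 + 0.002500 = 154.869167
  E ⇒ keep positive
Point 5:
  φ: 39 + 9.17/60 = 39.152833
  N ⇒ keep positive
  Longitude: 22.5875′ = 0.376458°; total 29.376458
  W → negative

1. -62.42500, 155.31133
2. 88.54822, 10.51111
3. -48.45217, 99.46900
4. 37.21583, 154.86917
5. 39.15283, -29.37646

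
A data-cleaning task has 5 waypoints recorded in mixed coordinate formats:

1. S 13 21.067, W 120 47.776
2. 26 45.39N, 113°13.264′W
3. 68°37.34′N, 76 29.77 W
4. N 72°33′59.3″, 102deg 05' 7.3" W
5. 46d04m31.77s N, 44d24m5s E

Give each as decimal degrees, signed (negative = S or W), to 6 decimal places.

1. -13.351117, -120.796267
2. 26.756500, -113.221067
3. 68.622333, -76.496167
4. 72.566472, -102.085361
5. 46.075492, 44.401389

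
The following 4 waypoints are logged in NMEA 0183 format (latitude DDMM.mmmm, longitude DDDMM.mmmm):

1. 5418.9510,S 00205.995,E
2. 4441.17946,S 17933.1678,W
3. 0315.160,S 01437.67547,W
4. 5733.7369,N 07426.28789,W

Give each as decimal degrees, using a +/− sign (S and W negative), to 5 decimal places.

Point 1:
  Latitude: split at 2 digits → 54° and 18.951′; 54 + 18.951/60 = 54.315850
  S → negative
  Lon: split at 3 digits → 002° and 5.995′; 2 + 5.995/60 = 2.099917
  E → positive
Point 2:
  φ: degrees = first 2 digits = 44, minutes = 41.17946; 44 + 41.17946/60 = 44.686324
  S → negative
  Lon: split at 3 digits → 179° and 33.1678′; 179 + 33.1678/60 = 179.552797
  hemisphere W, so the sign is −
Point 3:
  φ: degrees = first 2 digits = 3, minutes = 15.16; 3 + 15.16/60 = 3.252667
  S ⇒ negate
  Longitude: split at 3 digits → 014° and 37.67547′; 14 + 37.67547/60 = 14.627925
  hemisphere W, so the sign is −
Point 4:
  Latitude: degrees = first 2 digits = 57, minutes = 33.7369; 57 + 33.7369/60 = 57.562282
  N → positive
  λ: split at 3 digits → 074° and 26.28789′; 74 + 26.28789/60 = 74.438132
  W ⇒ negate

1. -54.31585, 2.09992
2. -44.68632, -179.55280
3. -3.25267, -14.62792
4. 57.56228, -74.43813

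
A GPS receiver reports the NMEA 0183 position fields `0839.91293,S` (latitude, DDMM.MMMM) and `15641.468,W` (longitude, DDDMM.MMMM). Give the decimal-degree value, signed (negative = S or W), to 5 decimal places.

-8.66522, -156.69113

Latitude: split at 2 digits → 08° and 39.91293′; 8 + 39.91293/60 = 8.665216
S → negative
Lon: degrees = first 3 digits = 156, minutes = 41.468; 156 + 41.468/60 = 156.691133
hemisphere W, so the sign is −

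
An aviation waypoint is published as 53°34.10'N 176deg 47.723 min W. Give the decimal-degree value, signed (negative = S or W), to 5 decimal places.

53.56833, -176.79538

Lat: 53 + 34.1/60 = 53.568333
N → positive
Longitude: 47.723′ = 0.795383°; total 176.795383
W ⇒ negate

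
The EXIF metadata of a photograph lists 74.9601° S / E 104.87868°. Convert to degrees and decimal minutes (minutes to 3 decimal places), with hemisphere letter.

Latitude: minutes = (74.960100 − 74) × 60 = 57.60600
Lon: minutes = (104.878680 − 104) × 60 = 52.72080

74° 57.606′ S, 104° 52.721′ E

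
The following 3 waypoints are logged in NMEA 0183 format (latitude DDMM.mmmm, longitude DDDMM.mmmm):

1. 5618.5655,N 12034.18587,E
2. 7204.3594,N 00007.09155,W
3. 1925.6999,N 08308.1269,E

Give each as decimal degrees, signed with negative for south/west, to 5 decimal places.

Point 1:
  Latitude: split at 2 digits → 56° and 18.5655′; 56 + 18.5655/60 = 56.309425
  N ⇒ keep positive
  Lon: degrees = first 3 digits = 120, minutes = 34.18587; 120 + 34.18587/60 = 120.569765
  E ⇒ keep positive
Point 2:
  Lat: split at 2 digits → 72° and 4.3594′; 72 + 4.3594/60 = 72.072657
  N → positive
  Longitude: degrees = first 3 digits = 0, minutes = 7.09155; 0 + 7.09155/60 = 0.118193
  W ⇒ negate
Point 3:
  Lat: degrees = first 2 digits = 19, minutes = 25.6999; 19 + 25.6999/60 = 19.428332
  N → positive
  λ: split at 3 digits → 083° and 8.1269′; 83 + 8.1269/60 = 83.135448
  E ⇒ keep positive

1. 56.30943, 120.56976
2. 72.07266, -0.11819
3. 19.42833, 83.13545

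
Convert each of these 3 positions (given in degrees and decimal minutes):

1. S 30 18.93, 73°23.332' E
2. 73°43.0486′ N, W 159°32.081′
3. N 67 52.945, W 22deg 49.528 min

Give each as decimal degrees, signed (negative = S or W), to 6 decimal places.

Point 1:
  Latitude: 18.93′ = 0.315500°; total 30.3155000
  S → negative
  Longitude: 23.332′ = 0.388867°; total 73.3888667
  E ⇒ keep positive
Point 2:
  Latitude: 73 + 43.0486/60 = 73.7174767
  N ⇒ keep positive
  λ: 159 + 32.081/60 = 159.5346833
  W ⇒ negate
Point 3:
  Latitude: 52.945′ = 0.882417°; total 67.8824167
  N → positive
  λ: 49.528′ = 0.825467°; total 22.8254667
  W → negative

1. -30.315500, 73.388867
2. 73.717477, -159.534683
3. 67.882417, -22.825467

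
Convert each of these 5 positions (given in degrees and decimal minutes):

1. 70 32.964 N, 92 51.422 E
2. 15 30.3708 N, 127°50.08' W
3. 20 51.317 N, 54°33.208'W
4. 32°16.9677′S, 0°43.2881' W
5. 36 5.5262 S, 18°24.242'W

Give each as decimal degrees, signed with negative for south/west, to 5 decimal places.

Point 1:
  φ: 32.964′ = 0.549400°; total 70.549400
  N → positive
  Longitude: 92 + 51.422/60 = 92.857033
  E ⇒ keep positive
Point 2:
  φ: 30.3708′ = 0.506180°; total 15.506180
  N → positive
  Lon: 50.08′ = 0.834667°; total 127.834667
  W → negative
Point 3:
  Lat: 20 + 51.317/60 = 20.855283
  N → positive
  λ: 54 + 33.208/60 = 54.553467
  W ⇒ negate
Point 4:
  φ: 32 + 16.9677/60 = 32.282795
  S → negative
  λ: 0 + 43.2881/60 = 0.721468
  W → negative
Point 5:
  Lat: 36 + 5.5262/60 = 36.092103
  S → negative
  Lon: 24.242′ = 0.404033°; total 18.404033
  W ⇒ negate

1. 70.54940, 92.85703
2. 15.50618, -127.83467
3. 20.85528, -54.55347
4. -32.28280, -0.72147
5. -36.09210, -18.40403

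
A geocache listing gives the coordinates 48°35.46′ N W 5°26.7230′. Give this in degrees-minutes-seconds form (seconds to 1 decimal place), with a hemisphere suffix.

Lat: fractional minutes 0.46000 × 60 = 27.600″
Lon: fractional minutes 0.72300 × 60 = 43.380″

48°35′27.6″ N, 5°26′43.4″ W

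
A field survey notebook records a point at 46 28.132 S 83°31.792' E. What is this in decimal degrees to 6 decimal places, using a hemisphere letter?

46.468867° S, 83.529867° E

Latitude: 46 + 28.132/60 = 46.4688667
λ: 83 + 31.792/60 = 83.5298667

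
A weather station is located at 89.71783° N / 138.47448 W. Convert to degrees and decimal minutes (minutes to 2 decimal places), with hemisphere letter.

Lat: 89° + 0.717830 × 60 = 89° 43.0698′
λ: fractional part 0.474480 → 28.4688 minutes

89° 43.07′ N, 138° 28.47′ W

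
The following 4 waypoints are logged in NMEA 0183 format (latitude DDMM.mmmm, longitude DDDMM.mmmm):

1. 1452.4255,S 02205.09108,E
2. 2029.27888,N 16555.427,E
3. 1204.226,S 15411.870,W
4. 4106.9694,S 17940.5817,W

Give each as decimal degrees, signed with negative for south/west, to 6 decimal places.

1. -14.873758, 22.084851
2. 20.487981, 165.923783
3. -12.070433, -154.197833
4. -41.116157, -179.676362

Point 1:
  Lat: split at 2 digits → 14° and 52.4255′; 14 + 52.4255/60 = 14.8737583
  S ⇒ negate
  λ: split at 3 digits → 022° and 5.09108′; 22 + 5.09108/60 = 22.0848513
  E ⇒ keep positive
Point 2:
  φ: degrees = first 2 digits = 20, minutes = 29.27888; 20 + 29.27888/60 = 20.4879813
  N ⇒ keep positive
  λ: degrees = first 3 digits = 165, minutes = 55.427; 165 + 55.427/60 = 165.9237833
  E → positive
Point 3:
  φ: split at 2 digits → 12° and 4.226′; 12 + 4.226/60 = 12.0704333
  hemisphere S, so the sign is −
  λ: degrees = first 3 digits = 154, minutes = 11.87; 154 + 11.87/60 = 154.1978333
  hemisphere W, so the sign is −
Point 4:
  Lat: degrees = first 2 digits = 41, minutes = 6.9694; 41 + 6.9694/60 = 41.1161567
  S → negative
  Lon: degrees = first 3 digits = 179, minutes = 40.5817; 179 + 40.5817/60 = 179.6763617
  W ⇒ negate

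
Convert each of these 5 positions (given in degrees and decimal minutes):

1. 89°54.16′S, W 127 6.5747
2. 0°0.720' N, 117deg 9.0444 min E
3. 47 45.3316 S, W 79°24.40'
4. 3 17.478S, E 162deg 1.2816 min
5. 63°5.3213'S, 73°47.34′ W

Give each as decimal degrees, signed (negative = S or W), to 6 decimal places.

1. -89.902667, -127.109578
2. 0.012000, 117.150740
3. -47.755527, -79.406667
4. -3.291300, 162.021360
5. -63.088688, -73.789000

Point 1:
  φ: 89 + 54.16/60 = 89.9026667
  hemisphere S, so the sign is −
  Lon: 6.5747′ = 0.109578°; total 127.1095783
  hemisphere W, so the sign is −
Point 2:
  Latitude: 0 + 0.72/60 = 0.0120000
  N → positive
  Longitude: 9.0444′ = 0.150740°; total 117.1507400
  E ⇒ keep positive
Point 3:
  φ: 45.3316′ = 0.755527°; total 47.7555267
  S → negative
  Longitude: 24.4′ = 0.406667°; total 79.4066667
  W → negative
Point 4:
  φ: 17.478′ = 0.291300°; total 3.2913000
  S → negative
  Longitude: 1.2816′ = 0.021360°; total 162.0213600
  E ⇒ keep positive
Point 5:
  Lat: 5.3213′ = 0.088688°; total 63.0886883
  S ⇒ negate
  λ: 47.34′ = 0.789000°; total 73.7890000
  hemisphere W, so the sign is −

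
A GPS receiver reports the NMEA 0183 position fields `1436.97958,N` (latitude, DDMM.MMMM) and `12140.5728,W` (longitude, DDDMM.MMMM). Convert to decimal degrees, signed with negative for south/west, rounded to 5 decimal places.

14.61633, -121.67621

Latitude: split at 2 digits → 14° and 36.97958′; 14 + 36.97958/60 = 14.616326
N → positive
Lon: degrees = first 3 digits = 121, minutes = 40.5728; 121 + 40.5728/60 = 121.676213
W → negative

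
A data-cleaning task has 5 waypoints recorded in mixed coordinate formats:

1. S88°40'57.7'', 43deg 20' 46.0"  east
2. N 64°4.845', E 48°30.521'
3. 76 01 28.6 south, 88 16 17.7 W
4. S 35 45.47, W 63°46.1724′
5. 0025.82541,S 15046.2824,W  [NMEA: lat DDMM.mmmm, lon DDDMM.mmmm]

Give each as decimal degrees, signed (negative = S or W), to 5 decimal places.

1. -88.68269, 43.34611
2. 64.08075, 48.50868
3. -76.02461, -88.27158
4. -35.75783, -63.76954
5. -0.43042, -150.77137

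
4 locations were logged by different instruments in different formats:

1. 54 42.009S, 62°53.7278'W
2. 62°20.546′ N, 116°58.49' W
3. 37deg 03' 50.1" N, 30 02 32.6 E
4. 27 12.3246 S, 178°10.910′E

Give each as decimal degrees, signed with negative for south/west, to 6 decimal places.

1. -54.700150, -62.895463
2. 62.342433, -116.974833
3. 37.063917, 30.042389
4. -27.205410, 178.181833

Point 1:
  Lat: 42.009′ = 0.700150°; total 54.7001500
  S ⇒ negate
  Longitude: 62 + 53.7278/60 = 62.8954633
  hemisphere W, so the sign is −
Point 2:
  φ: 20.546′ = 0.342433°; total 62.3424333
  N → positive
  λ: 116 + 58.49/60 = 116.9748333
  hemisphere W, so the sign is −
Point 3:
  φ: 3′ + 50.1″ = 3.83500′; 37 + 3.83500/60 = 37.0639167
  N → positive
  Lon: 30 + 2/60 + 32.6/3600 = 30.0423889
  E ⇒ keep positive
Point 4:
  φ: 27 + 12.3246/60 = 27.2054100
  S → negative
  λ: 10.91′ = 0.181833°; total 178.1818333
  E ⇒ keep positive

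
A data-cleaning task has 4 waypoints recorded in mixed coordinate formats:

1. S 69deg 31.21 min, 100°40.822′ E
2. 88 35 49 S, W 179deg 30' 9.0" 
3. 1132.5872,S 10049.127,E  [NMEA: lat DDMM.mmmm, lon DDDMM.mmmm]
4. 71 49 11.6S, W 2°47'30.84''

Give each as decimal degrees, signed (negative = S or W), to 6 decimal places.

1. -69.520167, 100.680367
2. -88.596944, -179.502500
3. -11.543120, 100.818783
4. -71.819889, -2.791900

Point 1:
  Latitude: 69 + 31.21/60 = 69.5201667
  S → negative
  Lon: 100 + 40.822/60 = 100.6803667
  E ⇒ keep positive
Point 2:
  φ: 35′ + 49″ = 35.81667′; 88 + 35.81667/60 = 88.5969444
  hemisphere S, so the sign is −
  Lon: 30′ + 9″ = 30.15000′; 179 + 30.15000/60 = 179.5025000
  hemisphere W, so the sign is −
Point 3:
  Latitude: split at 2 digits → 11° and 32.5872′; 11 + 32.5872/60 = 11.5431200
  S → negative
  Longitude: degrees = first 3 digits = 100, minutes = 49.127; 100 + 49.127/60 = 100.8187833
  E → positive
Point 4:
  Lat: 71 + 49/60 + 11.6/3600 = 71.8198889
  S ⇒ negate
  Lon: 2 + 47/60 + 30.84/3600 = 2.7919000
  hemisphere W, so the sign is −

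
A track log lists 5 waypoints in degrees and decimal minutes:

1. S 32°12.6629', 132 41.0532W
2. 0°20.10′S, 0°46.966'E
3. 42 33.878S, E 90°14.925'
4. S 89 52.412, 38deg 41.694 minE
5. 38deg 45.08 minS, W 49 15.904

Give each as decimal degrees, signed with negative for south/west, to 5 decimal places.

1. -32.21105, -132.68422
2. -0.33500, 0.78277
3. -42.56463, 90.24875
4. -89.87353, 38.69490
5. -38.75133, -49.26507

Point 1:
  Latitude: 32 + 12.6629/60 = 32.211048
  S ⇒ negate
  Longitude: 132 + 41.0532/60 = 132.684220
  W → negative
Point 2:
  Lat: 20.1′ = 0.335000°; total 0.335000
  S ⇒ negate
  λ: 46.966′ = 0.782767°; total 0.782767
  E ⇒ keep positive
Point 3:
  Latitude: 42 + 33.878/60 = 42.564633
  S ⇒ negate
  Longitude: 14.925′ = 0.248750°; total 90.248750
  E ⇒ keep positive
Point 4:
  φ: 89 + 52.412/60 = 89.873533
  S ⇒ negate
  Lon: 38 + 41.694/60 = 38.694900
  E ⇒ keep positive
Point 5:
  Lat: 38 + 45.08/60 = 38.751333
  S ⇒ negate
  λ: 49 + 15.904/60 = 49.265067
  W ⇒ negate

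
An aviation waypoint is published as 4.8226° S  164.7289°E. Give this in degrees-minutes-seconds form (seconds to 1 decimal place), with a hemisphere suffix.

4°49′21.4″ S, 164°43′44.0″ E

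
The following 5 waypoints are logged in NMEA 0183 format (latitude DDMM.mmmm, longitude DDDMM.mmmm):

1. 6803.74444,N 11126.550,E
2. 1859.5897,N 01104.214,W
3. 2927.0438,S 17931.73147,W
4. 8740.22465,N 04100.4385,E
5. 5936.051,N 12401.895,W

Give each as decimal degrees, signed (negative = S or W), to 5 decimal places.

1. 68.06241, 111.44250
2. 18.99316, -11.07023
3. -29.45073, -179.52886
4. 87.67041, 41.00731
5. 59.60085, -124.03158

Point 1:
  φ: degrees = first 2 digits = 68, minutes = 3.74444; 68 + 3.74444/60 = 68.062407
  N → positive
  λ: split at 3 digits → 111° and 26.55′; 111 + 26.55/60 = 111.442500
  E → positive
Point 2:
  φ: split at 2 digits → 18° and 59.5897′; 18 + 59.5897/60 = 18.993162
  N → positive
  Longitude: degrees = first 3 digits = 11, minutes = 4.214; 11 + 4.214/60 = 11.070233
  W ⇒ negate
Point 3:
  φ: degrees = first 2 digits = 29, minutes = 27.0438; 29 + 27.0438/60 = 29.450730
  S → negative
  Lon: degrees = first 3 digits = 179, minutes = 31.73147; 179 + 31.73147/60 = 179.528858
  W ⇒ negate
Point 4:
  Lat: degrees = first 2 digits = 87, minutes = 40.22465; 87 + 40.22465/60 = 87.670411
  N ⇒ keep positive
  Lon: split at 3 digits → 041° and 0.4385′; 41 + 0.4385/60 = 41.007308
  E ⇒ keep positive
Point 5:
  Lat: degrees = first 2 digits = 59, minutes = 36.051; 59 + 36.051/60 = 59.600850
  N ⇒ keep positive
  Longitude: split at 3 digits → 124° and 1.895′; 124 + 1.895/60 = 124.031583
  W → negative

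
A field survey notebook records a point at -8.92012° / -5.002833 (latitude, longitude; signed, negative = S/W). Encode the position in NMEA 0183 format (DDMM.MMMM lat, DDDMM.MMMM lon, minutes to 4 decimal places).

0855.2072,S / 00500.1700,W

Latitude is negative → S; |value| = 8.920120
Latitude: fractional part 0.920120 → 55.207200 minutes
Longitude is negative → W; |value| = 5.002833
Lon: fractional part 0.002833 → 0.169980 minutes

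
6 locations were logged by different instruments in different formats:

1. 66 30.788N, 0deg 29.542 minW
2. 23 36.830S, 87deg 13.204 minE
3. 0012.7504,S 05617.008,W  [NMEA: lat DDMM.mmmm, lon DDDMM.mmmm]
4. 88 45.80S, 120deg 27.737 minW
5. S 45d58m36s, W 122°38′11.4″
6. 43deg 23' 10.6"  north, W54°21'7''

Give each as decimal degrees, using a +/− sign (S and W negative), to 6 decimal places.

Point 1:
  φ: 66 + 30.788/60 = 66.5131333
  N ⇒ keep positive
  λ: 0 + 29.542/60 = 0.4923667
  W ⇒ negate
Point 2:
  φ: 36.83′ = 0.613833°; total 23.6138333
  hemisphere S, so the sign is −
  Longitude: 13.204′ = 0.220067°; total 87.2200667
  E → positive
Point 3:
  Lat: split at 2 digits → 00° and 12.7504′; 0 + 12.7504/60 = 0.2125067
  S → negative
  Longitude: degrees = first 3 digits = 56, minutes = 17.008; 56 + 17.008/60 = 56.2834667
  W ⇒ negate
Point 4:
  Latitude: 45.8′ = 0.763333°; total 88.7633333
  S ⇒ negate
  Longitude: 120 + 27.737/60 = 120.4622833
  hemisphere W, so the sign is −
Point 5:
  Lat: 58′ + 36″ = 58.60000′; 45 + 58.60000/60 = 45.9766667
  hemisphere S, so the sign is −
  Longitude: 122 + 38/60 + 11.4/3600 = 122.6365000
  W ⇒ negate
Point 6:
  Latitude: 43° + 23/60 + 10.6/3600 = 43 + 0.383333 + 0.002944 = 43.3862778
  N ⇒ keep positive
  Lon: 21′ + 7″ = 21.11667′; 54 + 21.11667/60 = 54.3519444
  hemisphere W, so the sign is −

1. 66.513133, -0.492367
2. -23.613833, 87.220067
3. -0.212507, -56.283467
4. -88.763333, -120.462283
5. -45.976667, -122.636500
6. 43.386278, -54.351944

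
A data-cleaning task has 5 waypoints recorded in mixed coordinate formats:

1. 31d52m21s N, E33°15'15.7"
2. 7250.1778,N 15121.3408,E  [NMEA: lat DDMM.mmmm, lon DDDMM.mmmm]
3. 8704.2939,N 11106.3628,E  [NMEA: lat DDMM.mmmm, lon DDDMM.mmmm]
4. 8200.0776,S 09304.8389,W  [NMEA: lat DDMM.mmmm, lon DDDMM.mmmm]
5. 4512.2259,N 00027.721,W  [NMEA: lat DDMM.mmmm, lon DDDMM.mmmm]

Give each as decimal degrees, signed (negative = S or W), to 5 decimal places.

1. 31.87250, 33.25436
2. 72.83630, 151.35568
3. 87.07157, 111.10605
4. -82.00129, -93.08065
5. 45.20377, -0.46202

Point 1:
  Lat: 31° + 52/60 + 21/3600 = 31 + 0.866667 + 0.005833 = 31.872500
  N ⇒ keep positive
  Lon: 33° + 15/60 + 15.7/3600 = 33 + 0.250000 + 0.004361 = 33.254361
  E ⇒ keep positive
Point 2:
  Lat: split at 2 digits → 72° and 50.1778′; 72 + 50.1778/60 = 72.836297
  N → positive
  λ: split at 3 digits → 151° and 21.3408′; 151 + 21.3408/60 = 151.355680
  E → positive
Point 3:
  Latitude: degrees = first 2 digits = 87, minutes = 4.2939; 87 + 4.2939/60 = 87.071565
  N ⇒ keep positive
  Lon: degrees = first 3 digits = 111, minutes = 6.3628; 111 + 6.3628/60 = 111.106047
  E ⇒ keep positive
Point 4:
  φ: split at 2 digits → 82° and 0.0776′; 82 + 0.0776/60 = 82.001293
  hemisphere S, so the sign is −
  λ: degrees = first 3 digits = 93, minutes = 4.8389; 93 + 4.8389/60 = 93.080648
  hemisphere W, so the sign is −
Point 5:
  Latitude: degrees = first 2 digits = 45, minutes = 12.2259; 45 + 12.2259/60 = 45.203765
  N ⇒ keep positive
  Longitude: degrees = first 3 digits = 0, minutes = 27.721; 0 + 27.721/60 = 0.462017
  W → negative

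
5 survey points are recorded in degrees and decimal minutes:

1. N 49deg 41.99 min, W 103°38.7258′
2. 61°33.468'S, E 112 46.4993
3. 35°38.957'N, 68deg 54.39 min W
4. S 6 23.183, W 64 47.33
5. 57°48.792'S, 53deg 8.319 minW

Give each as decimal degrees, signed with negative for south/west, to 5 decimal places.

Point 1:
  φ: 49 + 41.99/60 = 49.699833
  N → positive
  Longitude: 103 + 38.7258/60 = 103.645430
  W ⇒ negate
Point 2:
  φ: 33.468′ = 0.557800°; total 61.557800
  S ⇒ negate
  Lon: 112 + 46.4993/60 = 112.774988
  E ⇒ keep positive
Point 3:
  Latitude: 38.957′ = 0.649283°; total 35.649283
  N → positive
  Lon: 54.39′ = 0.906500°; total 68.906500
  W ⇒ negate
Point 4:
  φ: 23.183′ = 0.386383°; total 6.386383
  S ⇒ negate
  Longitude: 47.33′ = 0.788833°; total 64.788833
  hemisphere W, so the sign is −
Point 5:
  Latitude: 57 + 48.792/60 = 57.813200
  S → negative
  Lon: 53 + 8.319/60 = 53.138650
  hemisphere W, so the sign is −

1. 49.69983, -103.64543
2. -61.55780, 112.77499
3. 35.64928, -68.90650
4. -6.38638, -64.78883
5. -57.81320, -53.13865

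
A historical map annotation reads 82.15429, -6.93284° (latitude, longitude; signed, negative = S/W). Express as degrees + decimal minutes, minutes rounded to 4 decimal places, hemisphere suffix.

Lat: minutes = (82.154290 − 82) × 60 = 9.257400
Longitude is negative → W; |value| = 6.932840
λ: 6° + 0.932840 × 60 = 6° 55.970400′

82° 9.2574′ N, 6° 55.9704′ W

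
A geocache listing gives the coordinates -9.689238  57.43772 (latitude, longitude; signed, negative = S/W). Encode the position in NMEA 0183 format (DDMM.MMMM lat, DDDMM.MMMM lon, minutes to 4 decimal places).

0941.3543,S / 05726.2632,E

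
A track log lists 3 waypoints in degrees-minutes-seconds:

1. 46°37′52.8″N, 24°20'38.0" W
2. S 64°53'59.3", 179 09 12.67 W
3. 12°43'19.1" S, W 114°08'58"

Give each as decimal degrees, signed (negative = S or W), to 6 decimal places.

Point 1:
  φ: 46° + 37/60 + 52.8/3600 = 46 + 0.616667 + 0.014667 = 46.6313333
  N ⇒ keep positive
  Lon: 24 + 20/60 + 38/3600 = 24.3438889
  W → negative
Point 2:
  Lat: 64° + 53/60 + 59.3/3600 = 64 + 0.883333 + 0.016472 = 64.8998056
  hemisphere S, so the sign is −
  λ: 179° + 9/60 + 12.67/3600 = 179 + 0.150000 + 0.003519 = 179.1535194
  W ⇒ negate
Point 3:
  φ: 12 + 43/60 + 19.1/3600 = 12.7219722
  S → negative
  λ: 114 + 8/60 + 58/3600 = 114.1494444
  hemisphere W, so the sign is −

1. 46.631333, -24.343889
2. -64.899806, -179.153519
3. -12.721972, -114.149444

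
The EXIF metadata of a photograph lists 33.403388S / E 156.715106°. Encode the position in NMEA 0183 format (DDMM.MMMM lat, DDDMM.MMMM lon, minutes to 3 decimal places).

φ: 33° + 0.403388 × 60 = 33° 24.20328′
Lon: 156° + 0.715106 × 60 = 156° 42.90636′

3324.203,S / 15642.906,E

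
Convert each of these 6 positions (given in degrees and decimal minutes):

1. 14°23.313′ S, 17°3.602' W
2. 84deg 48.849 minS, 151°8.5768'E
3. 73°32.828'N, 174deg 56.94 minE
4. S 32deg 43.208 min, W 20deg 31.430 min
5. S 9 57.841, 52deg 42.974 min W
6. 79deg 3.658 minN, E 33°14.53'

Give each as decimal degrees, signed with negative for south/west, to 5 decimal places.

1. -14.38855, -17.06003
2. -84.81415, 151.14295
3. 73.54713, 174.94900
4. -32.72013, -20.52383
5. -9.96402, -52.71623
6. 79.06097, 33.24217

Point 1:
  Latitude: 23.313′ = 0.388550°; total 14.388550
  S ⇒ negate
  Lon: 3.602′ = 0.060033°; total 17.060033
  hemisphere W, so the sign is −
Point 2:
  φ: 84 + 48.849/60 = 84.814150
  S ⇒ negate
  Longitude: 8.5768′ = 0.142947°; total 151.142947
  E ⇒ keep positive
Point 3:
  φ: 73 + 32.828/60 = 73.547133
  N → positive
  λ: 174 + 56.94/60 = 174.949000
  E ⇒ keep positive
Point 4:
  Lat: 43.208′ = 0.720133°; total 32.720133
  hemisphere S, so the sign is −
  λ: 20 + 31.43/60 = 20.523833
  hemisphere W, so the sign is −
Point 5:
  Lat: 9 + 57.841/60 = 9.964017
  S ⇒ negate
  λ: 52 + 42.974/60 = 52.716233
  hemisphere W, so the sign is −
Point 6:
  φ: 79 + 3.658/60 = 79.060967
  N → positive
  Longitude: 33 + 14.53/60 = 33.242167
  E ⇒ keep positive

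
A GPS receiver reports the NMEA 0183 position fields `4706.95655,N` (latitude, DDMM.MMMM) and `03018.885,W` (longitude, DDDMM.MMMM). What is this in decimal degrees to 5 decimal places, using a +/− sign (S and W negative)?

47.11594, -30.31475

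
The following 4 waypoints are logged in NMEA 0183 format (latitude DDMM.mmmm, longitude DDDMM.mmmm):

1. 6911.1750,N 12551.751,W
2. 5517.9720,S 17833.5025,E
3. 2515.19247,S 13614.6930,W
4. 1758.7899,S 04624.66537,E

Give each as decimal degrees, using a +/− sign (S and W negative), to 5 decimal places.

1. 69.18625, -125.86252
2. -55.29953, 178.55838
3. -25.25321, -136.24488
4. -17.97983, 46.41109

Point 1:
  Lat: degrees = first 2 digits = 69, minutes = 11.175; 69 + 11.175/60 = 69.186250
  N → positive
  Longitude: degrees = first 3 digits = 125, minutes = 51.751; 125 + 51.751/60 = 125.862517
  W ⇒ negate
Point 2:
  φ: degrees = first 2 digits = 55, minutes = 17.972; 55 + 17.972/60 = 55.299533
  hemisphere S, so the sign is −
  Lon: split at 3 digits → 178° and 33.5025′; 178 + 33.5025/60 = 178.558375
  E ⇒ keep positive
Point 3:
  φ: split at 2 digits → 25° and 15.19247′; 25 + 15.19247/60 = 25.253208
  S → negative
  Lon: split at 3 digits → 136° and 14.693′; 136 + 14.693/60 = 136.244883
  W → negative
Point 4:
  Latitude: split at 2 digits → 17° and 58.7899′; 17 + 58.7899/60 = 17.979832
  S ⇒ negate
  Longitude: split at 3 digits → 046° and 24.66537′; 46 + 24.66537/60 = 46.411090
  E → positive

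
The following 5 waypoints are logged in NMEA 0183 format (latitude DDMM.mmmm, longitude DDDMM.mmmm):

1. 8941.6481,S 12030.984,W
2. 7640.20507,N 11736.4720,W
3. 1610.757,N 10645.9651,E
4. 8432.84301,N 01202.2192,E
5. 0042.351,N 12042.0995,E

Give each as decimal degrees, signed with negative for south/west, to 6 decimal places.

Point 1:
  Latitude: degrees = first 2 digits = 89, minutes = 41.6481; 89 + 41.6481/60 = 89.6941350
  S ⇒ negate
  Longitude: degrees = first 3 digits = 120, minutes = 30.984; 120 + 30.984/60 = 120.5164000
  W → negative
Point 2:
  Latitude: split at 2 digits → 76° and 40.20507′; 76 + 40.20507/60 = 76.6700845
  N → positive
  λ: split at 3 digits → 117° and 36.472′; 117 + 36.472/60 = 117.6078667
  W ⇒ negate
Point 3:
  Latitude: split at 2 digits → 16° and 10.757′; 16 + 10.757/60 = 16.1792833
  N ⇒ keep positive
  Lon: split at 3 digits → 106° and 45.9651′; 106 + 45.9651/60 = 106.7660850
  E ⇒ keep positive
Point 4:
  Latitude: degrees = first 2 digits = 84, minutes = 32.84301; 84 + 32.84301/60 = 84.5473835
  N → positive
  λ: split at 3 digits → 012° and 2.2192′; 12 + 2.2192/60 = 12.0369867
  E ⇒ keep positive
Point 5:
  Lat: split at 2 digits → 00° and 42.351′; 0 + 42.351/60 = 0.7058500
  N → positive
  λ: degrees = first 3 digits = 120, minutes = 42.0995; 120 + 42.0995/60 = 120.7016583
  E ⇒ keep positive

1. -89.694135, -120.516400
2. 76.670085, -117.607867
3. 16.179283, 106.766085
4. 84.547384, 12.036987
5. 0.705850, 120.701658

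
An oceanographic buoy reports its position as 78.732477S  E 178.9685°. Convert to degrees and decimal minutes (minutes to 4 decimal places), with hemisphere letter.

φ: fractional part 0.732477 → 43.948620 minutes
Longitude: 178° + 0.968500 × 60 = 178° 58.110000′

78° 43.9486′ S, 178° 58.1100′ E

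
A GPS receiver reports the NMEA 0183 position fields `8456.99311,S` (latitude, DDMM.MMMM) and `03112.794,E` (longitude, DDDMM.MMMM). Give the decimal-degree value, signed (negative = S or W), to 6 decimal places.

Latitude: split at 2 digits → 84° and 56.99311′; 84 + 56.99311/60 = 84.9498852
hemisphere S, so the sign is −
Lon: split at 3 digits → 031° and 12.794′; 31 + 12.794/60 = 31.2132333
E → positive

-84.949885, 31.213233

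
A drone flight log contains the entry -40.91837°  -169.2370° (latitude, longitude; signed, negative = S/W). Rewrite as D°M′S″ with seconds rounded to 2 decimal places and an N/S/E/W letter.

40°55′6.13″ S, 169°14′13.20″ W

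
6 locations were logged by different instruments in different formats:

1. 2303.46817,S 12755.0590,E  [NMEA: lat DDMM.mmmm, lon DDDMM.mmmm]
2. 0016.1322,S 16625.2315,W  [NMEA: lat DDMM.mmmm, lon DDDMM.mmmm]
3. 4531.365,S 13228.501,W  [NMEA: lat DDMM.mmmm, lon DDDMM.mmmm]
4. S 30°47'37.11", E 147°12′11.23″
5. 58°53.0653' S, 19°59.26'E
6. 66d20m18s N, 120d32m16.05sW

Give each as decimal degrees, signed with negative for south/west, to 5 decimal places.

1. -23.05780, 127.91765
2. -0.26887, -166.42053
3. -45.52275, -132.47502
4. -30.79364, 147.20312
5. -58.88442, 19.98767
6. 66.33833, -120.53779

Point 1:
  φ: split at 2 digits → 23° and 3.46817′; 23 + 3.46817/60 = 23.057803
  S → negative
  Lon: split at 3 digits → 127° and 55.059′; 127 + 55.059/60 = 127.917650
  E ⇒ keep positive
Point 2:
  φ: split at 2 digits → 00° and 16.1322′; 0 + 16.1322/60 = 0.268870
  S → negative
  λ: degrees = first 3 digits = 166, minutes = 25.2315; 166 + 25.2315/60 = 166.420525
  W ⇒ negate
Point 3:
  Latitude: split at 2 digits → 45° and 31.365′; 45 + 31.365/60 = 45.522750
  S ⇒ negate
  λ: degrees = first 3 digits = 132, minutes = 28.501; 132 + 28.501/60 = 132.475017
  hemisphere W, so the sign is −
Point 4:
  φ: 30 + 47/60 + 37.11/3600 = 30.793642
  S → negative
  λ: 147 + 12/60 + 11.23/3600 = 147.203119
  E → positive
Point 5:
  Lat: 58 + 53.0653/60 = 58.884422
  S → negative
  λ: 19 + 59.26/60 = 19.987667
  E → positive
Point 6:
  φ: 20′ + 18″ = 20.30000′; 66 + 20.30000/60 = 66.338333
  N → positive
  Longitude: 120° + 32/60 + 16.05/3600 = 120 + 0.533333 + 0.004458 = 120.537792
  W → negative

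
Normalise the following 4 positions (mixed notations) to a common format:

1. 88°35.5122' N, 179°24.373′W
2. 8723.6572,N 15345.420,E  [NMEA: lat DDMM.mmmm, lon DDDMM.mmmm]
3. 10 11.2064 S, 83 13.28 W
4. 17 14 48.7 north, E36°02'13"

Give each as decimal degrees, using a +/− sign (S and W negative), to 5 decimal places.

1. 88.59187, -179.40622
2. 87.39429, 153.75700
3. -10.18677, -83.22133
4. 17.24686, 36.03694

Point 1:
  Lat: 88 + 35.5122/60 = 88.591870
  N → positive
  Longitude: 179 + 24.373/60 = 179.406217
  W → negative
Point 2:
  Latitude: split at 2 digits → 87° and 23.6572′; 87 + 23.6572/60 = 87.394287
  N → positive
  λ: split at 3 digits → 153° and 45.42′; 153 + 45.42/60 = 153.757000
  E ⇒ keep positive
Point 3:
  φ: 11.2064′ = 0.186773°; total 10.186773
  S → negative
  λ: 83 + 13.28/60 = 83.221333
  W → negative
Point 4:
  Lat: 17 + 14/60 + 48.7/3600 = 17.246861
  N ⇒ keep positive
  Lon: 36 + 2/60 + 13/3600 = 36.036944
  E → positive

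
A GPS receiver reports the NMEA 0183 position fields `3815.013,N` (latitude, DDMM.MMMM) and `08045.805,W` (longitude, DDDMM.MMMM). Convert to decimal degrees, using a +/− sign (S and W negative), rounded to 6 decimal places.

38.250217, -80.763417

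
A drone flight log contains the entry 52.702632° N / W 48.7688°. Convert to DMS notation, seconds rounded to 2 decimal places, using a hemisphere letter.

Latitude: 0.702632 × 60 = 42.15792′ → 42′, remainder × 60 = 9.4752″
Longitude: whole degrees 48; 46.12800′ → 46′ and 7.6800″

52°42′9.48″ N, 48°46′7.68″ W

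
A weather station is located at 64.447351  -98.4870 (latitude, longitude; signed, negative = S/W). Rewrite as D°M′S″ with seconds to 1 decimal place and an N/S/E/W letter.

64°26′50.5″ N, 98°29′13.2″ W

φ: whole degrees 64; 26.84106′ → 26′ and 50.464″
Longitude is negative → W; |value| = 98.487000
λ: 0.487000 × 60 = 29.22000′ → 29′, remainder × 60 = 13.200″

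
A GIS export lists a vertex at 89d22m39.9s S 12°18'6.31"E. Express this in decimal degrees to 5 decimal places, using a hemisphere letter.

89.37775° S, 12.30175° E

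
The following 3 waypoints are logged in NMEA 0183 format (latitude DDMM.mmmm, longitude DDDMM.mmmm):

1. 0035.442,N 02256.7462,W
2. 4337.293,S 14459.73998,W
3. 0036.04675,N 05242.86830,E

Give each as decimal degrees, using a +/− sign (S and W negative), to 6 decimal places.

Point 1:
  φ: split at 2 digits → 00° and 35.442′; 0 + 35.442/60 = 0.5907000
  N ⇒ keep positive
  λ: split at 3 digits → 022° and 56.7462′; 22 + 56.7462/60 = 22.9457700
  W ⇒ negate
Point 2:
  Latitude: degrees = first 2 digits = 43, minutes = 37.293; 43 + 37.293/60 = 43.6215500
  S ⇒ negate
  Longitude: degrees = first 3 digits = 144, minutes = 59.73998; 144 + 59.73998/60 = 144.9956663
  W ⇒ negate
Point 3:
  φ: degrees = first 2 digits = 0, minutes = 36.04675; 0 + 36.04675/60 = 0.6007792
  N → positive
  λ: degrees = first 3 digits = 52, minutes = 42.8683; 52 + 42.8683/60 = 52.7144717
  E ⇒ keep positive

1. 0.590700, -22.945770
2. -43.621550, -144.995666
3. 0.600779, 52.714472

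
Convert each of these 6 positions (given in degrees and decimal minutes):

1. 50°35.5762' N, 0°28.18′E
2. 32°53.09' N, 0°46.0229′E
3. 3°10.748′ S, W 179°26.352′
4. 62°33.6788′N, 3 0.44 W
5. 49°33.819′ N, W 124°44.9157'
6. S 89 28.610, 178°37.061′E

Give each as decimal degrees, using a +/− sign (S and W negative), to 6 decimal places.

1. 50.592937, 0.469667
2. 32.884833, 0.767048
3. -3.179133, -179.439200
4. 62.561313, -3.007333
5. 49.563650, -124.748595
6. -89.476833, 178.617683

Point 1:
  Lat: 50 + 35.5762/60 = 50.5929367
  N ⇒ keep positive
  Lon: 0 + 28.18/60 = 0.4696667
  E → positive
Point 2:
  φ: 53.09′ = 0.884833°; total 32.8848333
  N ⇒ keep positive
  λ: 46.0229′ = 0.767048°; total 0.7670483
  E ⇒ keep positive
Point 3:
  φ: 3 + 10.748/60 = 3.1791333
  S ⇒ negate
  Lon: 26.352′ = 0.439200°; total 179.4392000
  hemisphere W, so the sign is −
Point 4:
  Lat: 62 + 33.6788/60 = 62.5613133
  N ⇒ keep positive
  Lon: 3 + 0.44/60 = 3.0073333
  W → negative
Point 5:
  Lat: 33.819′ = 0.563650°; total 49.5636500
  N → positive
  λ: 124 + 44.9157/60 = 124.7485950
  W → negative
Point 6:
  Lat: 89 + 28.61/60 = 89.4768333
  S → negative
  Lon: 178 + 37.061/60 = 178.6176833
  E ⇒ keep positive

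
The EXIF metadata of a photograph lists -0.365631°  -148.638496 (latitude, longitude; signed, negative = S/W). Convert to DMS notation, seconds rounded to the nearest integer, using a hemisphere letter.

Latitude is negative → S; |value| = 0.365631
Lat: 0.365631° → 21.93786′; 0.93786 × 60 = 56.27″
Longitude is negative → W; |value| = 148.638496
Longitude: whole degrees 148; 38.30976′ → 38′ and 18.59″

0°21′56″ S, 148°38′19″ W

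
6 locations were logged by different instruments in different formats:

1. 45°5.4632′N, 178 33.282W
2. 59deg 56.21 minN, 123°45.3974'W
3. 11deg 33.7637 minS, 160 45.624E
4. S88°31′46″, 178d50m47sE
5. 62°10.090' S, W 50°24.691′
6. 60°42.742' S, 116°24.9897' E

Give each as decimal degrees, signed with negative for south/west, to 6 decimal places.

1. 45.091053, -178.554700
2. 59.936833, -123.756623
3. -11.562728, 160.760400
4. -88.529444, 178.846389
5. -62.168167, -50.411517
6. -60.712367, 116.416495

Point 1:
  Latitude: 45 + 5.4632/60 = 45.0910533
  N → positive
  λ: 178 + 33.282/60 = 178.5547000
  W → negative
Point 2:
  Latitude: 59 + 56.21/60 = 59.9368333
  N → positive
  λ: 123 + 45.3974/60 = 123.7566233
  W → negative
Point 3:
  Latitude: 11 + 33.7637/60 = 11.5627283
  S → negative
  Lon: 45.624′ = 0.760400°; total 160.7604000
  E ⇒ keep positive
Point 4:
  φ: 31′ + 46″ = 31.76667′; 88 + 31.76667/60 = 88.5294444
  S ⇒ negate
  Longitude: 178 + 50/60 + 47/3600 = 178.8463889
  E ⇒ keep positive
Point 5:
  Latitude: 10.09′ = 0.168167°; total 62.1681667
  S → negative
  Longitude: 50 + 24.691/60 = 50.4115167
  W ⇒ negate
Point 6:
  Latitude: 42.742′ = 0.712367°; total 60.7123667
  S ⇒ negate
  λ: 24.9897′ = 0.416495°; total 116.4164950
  E → positive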